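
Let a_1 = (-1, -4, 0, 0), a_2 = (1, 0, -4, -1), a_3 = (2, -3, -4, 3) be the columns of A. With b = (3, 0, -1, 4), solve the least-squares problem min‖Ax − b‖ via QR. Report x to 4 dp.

x = (-0.9008, -0.8395, 1.1474)

a_1 = (-1, -4, 0, 0); ‖a_1‖ = 4.1231, so q_1 = (-0.2425, -0.9701, 0.0000, 0.0000).
q_1·a_2 = (-0.2425)·1 + (-0.9701)·0 + 0.0000·(-4) + 0.0000·(-1) = -0.2425.
u_2 = a_2 + 0.2425·q_1 = (0.9412, -0.2353, -4.0000, -1.0000).
‖u_2‖ = 4.2357, so q_2 = (0.2222, -0.0556, -0.9444, -0.2361).
q_1·a_3 = (-0.2425)·2 + (-0.9701)·(-3) + 0.0000·(-4) + 0.0000·3 = 2.4254; q_2·a_3 = 0.2222·2 + (-0.0556)·(-3) + (-0.9444)·(-4) + (-0.2361)·3 = 3.6802.
u_3 = a_3 − 2.4254·q_1 − 3.6802·q_2 = (1.7705, -0.4426, -0.5246, 3.8689).
‖u_3‖ = 4.3097, so q_3 = (0.4108, -0.1027, -0.1217, 0.8977).
Qᵀb = (-0.7276, 0.6666, 4.9450).
Back-substitute: x_3 = 4.9450/4.3097 = 1.1474.
x_2 = (0.6666 − 3.6802·1.1474)/4.2357 = -0.8395.
x_1 = (-0.7276 + 0.2425·(-0.8395) − 2.4254·1.1474)/4.1231 = -0.9008.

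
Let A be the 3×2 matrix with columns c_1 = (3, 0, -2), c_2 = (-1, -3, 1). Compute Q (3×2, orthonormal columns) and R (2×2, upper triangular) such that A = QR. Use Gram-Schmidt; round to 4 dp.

c_1 = (3, 0, -2); ‖c_1‖ = 3.6056, so e_1 = (0.8321, 0.0000, -0.5547).
e_1·c_2 = 0.8321·(-1) + 0.0000·(-3) + (-0.5547)·1 = -1.3868.
u_2 = c_2 + 1.3868·e_1 = (0.1538, -3.0000, 0.2308).
‖u_2‖ = 3.0128, so e_2 = (0.0511, -0.9958, 0.0766).

Q = [[0.8321, 0.0511], [0.0000, -0.9958], [-0.5547, 0.0766]], R = [[3.6056, -1.3868], [0.0000, 3.0128]]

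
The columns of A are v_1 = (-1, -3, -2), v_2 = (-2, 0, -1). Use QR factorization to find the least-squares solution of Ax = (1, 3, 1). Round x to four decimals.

x = (-0.8889, 0.1111)

e_1 = v_1/‖v_1‖ = (-1, -3, -2)/3.7417 = (-0.2673, -0.8018, -0.5345).
r_{12} = e_1·v_2 = 1.0690.
u_2 = v_2 − 1.0690·e_1 = (-1.7143, 0.8571, -0.4286).
‖u_2‖ = 1.9640, so e_2 = (-0.8729, 0.4364, -0.2182).
Qᵀb = (-3.2071, 0.2182).
Back-substitute: x_2 = 0.2182/1.9640 = 0.1111.
x_1 = (-3.2071 − 1.0690·0.1111)/3.7417 = -0.8889.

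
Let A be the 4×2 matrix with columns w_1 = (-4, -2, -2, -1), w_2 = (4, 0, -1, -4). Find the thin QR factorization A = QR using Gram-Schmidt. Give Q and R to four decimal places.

Q = [[-0.8000, 0.4457], [-0.4000, -0.1486], [-0.4000, -0.3343], [-0.2000, -0.8171]], R = [[5.0000, -2.0000], [0.0000, 5.3852]]

w_1 = (-4, -2, -2, -1); ‖w_1‖ = 5.0000, so q_1 = (-0.8000, -0.4000, -0.4000, -0.2000).
q_1·w_2 = (-0.8000)·4 + (-0.4000)·0 + (-0.4000)·(-1) + (-0.2000)·(-4) = -2.0000.
u_2 = w_2 + 2.0000·q_1 = (2.4000, -0.8000, -1.8000, -4.4000).
‖u_2‖ = 5.3852, so q_2 = (0.4457, -0.1486, -0.3343, -0.8171).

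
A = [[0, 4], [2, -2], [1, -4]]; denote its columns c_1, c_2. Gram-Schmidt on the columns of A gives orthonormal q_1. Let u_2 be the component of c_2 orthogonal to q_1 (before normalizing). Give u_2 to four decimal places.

c_1 = (0, 2, 1); ‖c_1‖ = 2.2361, so q_1 = (0.0000, 0.8944, 0.4472).
q_1·c_2 = 0.0000·4 + 0.8944·(-2) + 0.4472·(-4) = -3.5777.
u_2 = c_2 + 3.5777·q_1 = (4.0000, 1.2000, -2.4000).

u_2 = (4.0000, 1.2000, -2.4000)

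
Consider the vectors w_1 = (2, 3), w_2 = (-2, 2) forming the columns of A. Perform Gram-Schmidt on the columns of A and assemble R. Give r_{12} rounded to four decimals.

r_{12} = 0.5547

e_1 = w_1/‖w_1‖ = (2, 3)/3.6056 = (0.5547, 0.8321).
r_{12} = e_1·w_2 = 0.5547.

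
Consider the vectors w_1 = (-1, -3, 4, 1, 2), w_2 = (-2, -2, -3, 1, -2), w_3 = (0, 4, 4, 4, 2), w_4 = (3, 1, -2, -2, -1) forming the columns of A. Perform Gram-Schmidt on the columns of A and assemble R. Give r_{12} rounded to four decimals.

r_{12} = -1.2572

w_1 = (-1, -3, 4, 1, 2); ‖w_1‖ = 5.5678, so e_1 = (-0.1796, -0.5388, 0.7184, 0.1796, 0.3592).
r_{12} = e_1·w_2 = -1.2572.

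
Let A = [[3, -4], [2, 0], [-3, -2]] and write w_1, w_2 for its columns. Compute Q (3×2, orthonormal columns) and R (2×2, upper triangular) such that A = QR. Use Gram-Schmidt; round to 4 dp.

e_1 = w_1/‖w_1‖ = (3, 2, -3)/4.6904 = (0.6396, 0.4264, -0.6396).
r_{12} = e_1·w_2 = -1.2792.
u_2 = w_2 + 1.2792·e_1 = (-3.1818, 0.5455, -2.8182).
‖u_2‖ = 4.2853, so e_2 = (-0.7425, 0.1273, -0.6576).

Q = [[0.6396, -0.7425], [0.4264, 0.1273], [-0.6396, -0.6576]], R = [[4.6904, -1.2792], [0.0000, 4.2853]]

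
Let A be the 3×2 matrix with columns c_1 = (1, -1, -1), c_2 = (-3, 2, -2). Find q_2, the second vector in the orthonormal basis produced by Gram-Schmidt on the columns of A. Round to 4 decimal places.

c_1 = (1, -1, -1); ‖c_1‖ = 1.7321, so q_1 = (0.5774, -0.5774, -0.5774).
q_1·c_2 = 0.5774·(-3) + (-0.5774)·2 + (-0.5774)·(-2) = -1.7321.
u_2 = c_2 + 1.7321·q_1 = (-2.0000, 1.0000, -3.0000).
‖u_2‖ = 3.7417, so q_2 = (-0.5345, 0.2673, -0.8018).

q_2 = (-0.5345, 0.2673, -0.8018)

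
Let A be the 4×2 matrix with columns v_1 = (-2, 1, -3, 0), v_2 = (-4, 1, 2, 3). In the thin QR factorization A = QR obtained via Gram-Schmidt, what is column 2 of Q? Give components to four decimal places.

q_1 = v_1/‖v_1‖ = (-2, 1, -3, 0)/3.7417 = (-0.5345, 0.2673, -0.8018, 0.0000).
r_{12} = q_1·v_2 = 0.8018.
u_2 = v_2 − 0.8018·q_1 = (-3.5714, 0.7857, 2.6429, 3.0000).
‖u_2‖ = 5.4182, so q_2 = (-0.6592, 0.1450, 0.4878, 0.5537).

q_2 = (-0.6592, 0.1450, 0.4878, 0.5537)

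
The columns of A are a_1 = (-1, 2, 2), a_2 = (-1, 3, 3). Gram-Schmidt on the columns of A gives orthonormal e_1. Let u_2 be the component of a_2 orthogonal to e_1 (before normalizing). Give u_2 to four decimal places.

u_2 = (0.4444, 0.1111, 0.1111)

a_1 = (-1, 2, 2); ‖a_1‖ = 3.0000, so e_1 = (-0.3333, 0.6667, 0.6667).
e_1·a_2 = (-0.3333)·(-1) + 0.6667·3 + 0.6667·3 = 4.3333.
u_2 = a_2 − 4.3333·e_1 = (0.4444, 0.1111, 0.1111).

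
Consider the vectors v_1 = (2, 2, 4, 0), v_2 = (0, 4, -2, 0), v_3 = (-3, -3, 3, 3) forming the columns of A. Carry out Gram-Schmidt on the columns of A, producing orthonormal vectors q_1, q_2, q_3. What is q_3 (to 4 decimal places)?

q_3 = (-0.6742, 0.1348, 0.2697, 0.6742)

q_1 = v_1/‖v_1‖ = (2, 2, 4, 0)/4.8990 = (0.4082, 0.4082, 0.8165, 0.0000).
r_{12} = q_1·v_2 = 0.0000.
u_2 = v_2 + 0.0000·q_1 = (0.0000, 4.0000, -2.0000, 0.0000).
‖u_2‖ = 4.4721, so q_2 = (0.0000, 0.8944, -0.4472, 0.0000).
r_{13} = q_1·v_3 = 0.0000; r_{23} = q_2·v_3 = -4.0249.
u_3 = v_3 − 0.0000·q_1 + 4.0249·q_2 = (-3.0000, 0.6000, 1.2000, 3.0000).
‖u_3‖ = 4.4497, so q_3 = (-0.6742, 0.1348, 0.2697, 0.6742).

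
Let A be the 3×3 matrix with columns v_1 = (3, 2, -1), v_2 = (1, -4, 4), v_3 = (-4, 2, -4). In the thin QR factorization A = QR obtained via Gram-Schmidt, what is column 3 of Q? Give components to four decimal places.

v_1 = (3, 2, -1); ‖v_1‖ = 3.7417, so q_1 = (0.8018, 0.5345, -0.2673).
q_1·v_2 = 0.8018·1 + 0.5345·(-4) + (-0.2673)·4 = -2.4054.
u_2 = v_2 + 2.4054·q_1 = (2.9286, -2.7143, 3.3571).
‖u_2‖ = 5.2167, so q_2 = (0.5614, -0.5203, 0.6435).
q_1·v_3 = 0.8018·(-4) + 0.5345·2 + (-0.2673)·(-4) = -1.0690; q_2·v_3 = 0.5614·(-4) + (-0.5203)·2 + 0.6435·(-4) = -5.8603.
u_3 = v_3 + 1.0690·q_1 + 5.8603·q_2 = (0.1470, -0.4777, -0.5144).
‖u_3‖ = 0.7172, so q_3 = (0.2049, -0.6660, -0.7172).

q_3 = (0.2049, -0.6660, -0.7172)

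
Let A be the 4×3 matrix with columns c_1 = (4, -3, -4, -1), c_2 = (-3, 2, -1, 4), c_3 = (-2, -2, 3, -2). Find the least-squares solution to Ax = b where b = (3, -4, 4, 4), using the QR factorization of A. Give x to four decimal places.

x = (0.3602, 0.2260, 0.5884)

c_1 = (4, -3, -4, -1); ‖c_1‖ = 6.4807, so q_1 = (0.6172, -0.4629, -0.6172, -0.1543).
q_1·c_2 = 0.6172·(-3) + (-0.4629)·2 + (-0.6172)·(-1) + (-0.1543)·4 = -2.7775.
u_2 = c_2 + 2.7775·q_1 = (-1.2857, 0.7143, -2.7143, 3.5714).
‖u_2‖ = 4.7208, so q_2 = (-0.2724, 0.1513, -0.5750, 0.7565).
q_1·c_3 = 0.6172·(-2) + (-0.4629)·(-2) + (-0.6172)·3 + (-0.1543)·(-2) = -1.8516; q_2·c_3 = (-0.2724)·(-2) + 0.1513·(-2) + (-0.5750)·3 + 0.7565·(-2) = -2.9959.
u_3 = c_3 + 1.8516·q_1 + 2.9959·q_2 = (-1.6731, -2.4038, 0.1346, -0.0192).
‖u_3‖ = 2.9319, so q_3 = (-0.5706, -0.8199, 0.0459, -0.0066).
Qᵀb = (0.6172, -0.6960, 1.7250).
Back-substitute: x_3 = 1.7250/2.9319 = 0.5884.
x_2 = (-0.6960 + 2.9959·0.5884)/4.7208 = 0.2260.
x_1 = (0.6172 + 2.7775·0.2260 + 1.8516·0.5884)/6.4807 = 0.3602.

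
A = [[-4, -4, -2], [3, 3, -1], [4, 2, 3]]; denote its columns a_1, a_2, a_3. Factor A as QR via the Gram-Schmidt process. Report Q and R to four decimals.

Q = [[-0.6247, -0.4998, -0.6000], [0.4685, 0.3748, -0.8000], [0.6247, -0.7809, 0.0000]], R = [[6.4031, 5.1537, 2.6550], [0.0000, 1.5617, -1.7179], [0.0000, 0.0000, 2.0000]]

e_1 = a_1/‖a_1‖ = (-4, 3, 4)/6.4031 = (-0.6247, 0.4685, 0.6247).
r_{12} = e_1·a_2 = 5.1537.
u_2 = a_2 − 5.1537·e_1 = (-0.7805, 0.5854, -1.2195).
‖u_2‖ = 1.5617, so e_2 = (-0.4998, 0.3748, -0.7809).
r_{13} = e_1·a_3 = 2.6550; r_{23} = e_2·a_3 = -1.7179.
u_3 = a_3 − 2.6550·e_1 + 1.7179·e_2 = (-1.2000, -1.6000, 0.0000).
‖u_3‖ = 2.0000, so e_3 = (-0.6000, -0.8000, 0.0000).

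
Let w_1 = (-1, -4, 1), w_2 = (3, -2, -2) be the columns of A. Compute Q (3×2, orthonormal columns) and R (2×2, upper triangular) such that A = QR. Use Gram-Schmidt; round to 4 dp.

Q = [[-0.2357, 0.7796], [-0.9428, -0.3282], [0.2357, -0.5334]], R = [[4.2426, 0.7071], [0.0000, 4.0620]]

e_1 = w_1/‖w_1‖ = (-1, -4, 1)/4.2426 = (-0.2357, -0.9428, 0.2357).
r_{12} = e_1·w_2 = 0.7071.
u_2 = w_2 − 0.7071·e_1 = (3.1667, -1.3333, -2.1667).
‖u_2‖ = 4.0620, so e_2 = (0.7796, -0.3282, -0.5334).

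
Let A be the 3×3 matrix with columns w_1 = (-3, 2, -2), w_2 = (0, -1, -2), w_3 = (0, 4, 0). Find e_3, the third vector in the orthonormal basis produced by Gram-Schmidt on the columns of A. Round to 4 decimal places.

e_3 = (0.6667, 0.6667, -0.3333)

w_1 = (-3, 2, -2); ‖w_1‖ = 4.1231, so e_1 = (-0.7276, 0.4851, -0.4851).
e_1·w_2 = (-0.7276)·0 + 0.4851·(-1) + (-0.4851)·(-2) = 0.4851.
u_2 = w_2 − 0.4851·e_1 = (0.3529, -1.2353, -1.7647).
‖u_2‖ = 2.1828, so e_2 = (0.1617, -0.5659, -0.8085).
e_1·w_3 = (-0.7276)·0 + 0.4851·4 + (-0.4851)·0 = 1.9403; e_2·w_3 = 0.1617·0 + (-0.5659)·4 + (-0.8085)·0 = -2.2637.
u_3 = w_3 − 1.9403·e_1 + 2.2637·e_2 = (1.7778, 1.7778, -0.8889).
‖u_3‖ = 2.6667, so e_3 = (0.6667, 0.6667, -0.3333).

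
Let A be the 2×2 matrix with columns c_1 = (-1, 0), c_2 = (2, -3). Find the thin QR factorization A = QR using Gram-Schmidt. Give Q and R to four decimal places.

c_1 = (-1, 0); ‖c_1‖ = 1.0000, so e_1 = (-1.0000, 0.0000).
e_1·c_2 = (-1.0000)·2 + 0.0000·(-3) = -2.0000.
u_2 = c_2 + 2.0000·e_1 = (0.0000, -3.0000).
‖u_2‖ = 3.0000, so e_2 = (0.0000, -1.0000).

Q = [[-1.0000, 0.0000], [0.0000, -1.0000]], R = [[1.0000, -2.0000], [0.0000, 3.0000]]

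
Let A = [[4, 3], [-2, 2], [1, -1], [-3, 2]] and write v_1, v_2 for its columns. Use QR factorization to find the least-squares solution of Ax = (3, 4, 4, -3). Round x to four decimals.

x = (0.5547, 0.3581)

v_1 = (4, -2, 1, -3); ‖v_1‖ = 5.4772, so q_1 = (0.7303, -0.3651, 0.1826, -0.5477).
q_1·v_2 = 0.7303·3 + (-0.3651)·2 + 0.1826·(-1) + (-0.5477)·2 = 0.1826.
u_2 = v_2 − 0.1826·q_1 = (2.8667, 2.0667, -1.0333, 2.1000).
‖u_2‖ = 4.2387, so q_2 = (0.6763, 0.4876, -0.2438, 0.4954).
Qᵀb = (3.1038, 1.5178).
Back-substitute: x_2 = 1.5178/4.2387 = 0.3581.
x_1 = (3.1038 − 0.1826·0.3581)/5.4772 = 0.5547.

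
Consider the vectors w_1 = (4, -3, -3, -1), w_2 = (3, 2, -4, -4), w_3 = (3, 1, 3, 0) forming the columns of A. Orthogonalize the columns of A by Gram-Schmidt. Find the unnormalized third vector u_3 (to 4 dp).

w_1 = (4, -3, -3, -1); ‖w_1‖ = 5.9161, so q_1 = (0.6761, -0.5071, -0.5071, -0.1690).
q_1·w_2 = 0.6761·3 + (-0.5071)·2 + (-0.5071)·(-4) + (-0.1690)·(-4) = 3.7187.
u_2 = w_2 − 3.7187·q_1 = (0.4857, 3.8857, -2.1143, -3.3714).
‖u_2‖ = 5.5831, so q_2 = (0.0870, 0.6960, -0.3787, -0.6039).
q_1·w_3 = 0.6761·3 + (-0.5071)·1 + (-0.5071)·3 + (-0.1690)·0 = 0.0000; q_2·w_3 = 0.0870·3 + 0.6960·1 + (-0.3787)·3 + (-0.6039)·0 = -0.1791.
u_3 = w_3 + 0.0000·q_1 + 0.1791·q_2 = (3.0156, 1.1247, 2.9322, -0.1082).

u_3 = (3.0156, 1.1247, 2.9322, -0.1082)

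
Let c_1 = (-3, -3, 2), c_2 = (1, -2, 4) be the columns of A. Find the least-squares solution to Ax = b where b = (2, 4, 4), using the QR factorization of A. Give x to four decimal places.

x = (-0.9384, 0.9677)

c_1 = (-3, -3, 2); ‖c_1‖ = 4.6904, so e_1 = (-0.6396, -0.6396, 0.4264).
e_1·c_2 = (-0.6396)·1 + (-0.6396)·(-2) + 0.4264·4 = 2.3452.
u_2 = c_2 − 2.3452·e_1 = (2.5000, -0.5000, 3.0000).
‖u_2‖ = 3.9370, so e_2 = (0.6350, -0.1270, 0.7620).
Qᵀb = (-2.1320, 3.8100).
Back-substitute: x_2 = 3.8100/3.9370 = 0.9677.
x_1 = (-2.1320 − 2.3452·0.9677)/4.6904 = -0.9384.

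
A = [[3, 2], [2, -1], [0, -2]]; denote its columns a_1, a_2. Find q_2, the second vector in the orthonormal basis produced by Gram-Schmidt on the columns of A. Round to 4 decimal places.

q_1 = a_1/‖a_1‖ = (3, 2, 0)/3.6056 = (0.8321, 0.5547, 0.0000).
r_{12} = q_1·a_2 = 1.1094.
u_2 = a_2 − 1.1094·q_1 = (1.0769, -1.6154, -2.0000).
‖u_2‖ = 2.7873, so q_2 = (0.3864, -0.5795, -0.7175).

q_2 = (0.3864, -0.5795, -0.7175)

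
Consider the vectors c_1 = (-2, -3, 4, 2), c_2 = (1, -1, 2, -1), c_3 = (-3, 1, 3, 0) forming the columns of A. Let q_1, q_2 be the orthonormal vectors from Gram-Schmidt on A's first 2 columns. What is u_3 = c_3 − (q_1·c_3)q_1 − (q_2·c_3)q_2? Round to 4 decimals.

c_1 = (-2, -3, 4, 2); ‖c_1‖ = 5.7446, so q_1 = (-0.3482, -0.5222, 0.6963, 0.3482).
q_1·c_2 = (-0.3482)·1 + (-0.5222)·(-1) + 0.6963·2 + 0.3482·(-1) = 1.2185.
u_2 = c_2 − 1.2185·q_1 = (1.4242, -0.3636, 1.1515, -1.4242).
‖u_2‖ = 2.3484, so q_2 = (0.6065, -0.1548, 0.4903, -0.6065).
q_1·c_3 = (-0.3482)·(-3) + (-0.5222)·1 + 0.6963·3 + 0.3482·0 = 2.6112; q_2·c_3 = 0.6065·(-3) + (-0.1548)·1 + 0.4903·3 + (-0.6065)·0 = -0.5032.
u_3 = c_3 − 2.6112·q_1 + 0.5032·q_2 = (-1.7857, 2.2857, 1.4286, -1.2143).

u_3 = (-1.7857, 2.2857, 1.4286, -1.2143)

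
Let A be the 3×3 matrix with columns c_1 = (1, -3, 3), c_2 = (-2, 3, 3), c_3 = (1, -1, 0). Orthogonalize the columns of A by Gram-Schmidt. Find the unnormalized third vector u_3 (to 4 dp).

c_1 = (1, -3, 3); ‖c_1‖ = 4.3589, so e_1 = (0.2294, -0.6882, 0.6882).
e_1·c_2 = 0.2294·(-2) + (-0.6882)·3 + 0.6882·3 = -0.4588.
u_2 = c_2 + 0.4588·e_1 = (-1.8947, 2.6842, 3.3158).
‖u_2‖ = 4.6679, so e_2 = (-0.4059, 0.5750, 0.7103).
e_1·c_3 = 0.2294·1 + (-0.6882)·(-1) + 0.6882·0 = 0.9177; e_2·c_3 = (-0.4059)·1 + 0.5750·(-1) + 0.7103·0 = -0.9809.
u_3 = c_3 − 0.9177·e_1 + 0.9809·e_2 = (0.3913, 0.1957, 0.0652).

u_3 = (0.3913, 0.1957, 0.0652)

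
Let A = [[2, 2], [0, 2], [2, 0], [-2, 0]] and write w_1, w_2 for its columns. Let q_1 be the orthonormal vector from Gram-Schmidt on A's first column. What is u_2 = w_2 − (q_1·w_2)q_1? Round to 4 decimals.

q_1 = w_1/‖w_1‖ = (2, 0, 2, -2)/3.4641 = (0.5774, 0.0000, 0.5774, -0.5774).
r_{12} = q_1·w_2 = 1.1547.
u_2 = w_2 − 1.1547·q_1 = (1.3333, 2.0000, -0.6667, 0.6667).

u_2 = (1.3333, 2.0000, -0.6667, 0.6667)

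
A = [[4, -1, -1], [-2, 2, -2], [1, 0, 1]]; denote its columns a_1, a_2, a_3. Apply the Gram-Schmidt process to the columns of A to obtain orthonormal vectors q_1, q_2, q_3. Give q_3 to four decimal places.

q_3 = (-0.3123, -0.1562, 0.9370)

q_1 = a_1/‖a_1‖ = (4, -2, 1)/4.5826 = (0.8729, -0.4364, 0.2182).
r_{12} = q_1·a_2 = -1.7457.
u_2 = a_2 + 1.7457·q_1 = (0.5238, 1.2381, 0.3810).
‖u_2‖ = 1.3973, so q_2 = (0.3749, 0.8861, 0.2726).
r_{13} = q_1·a_3 = 0.2182; r_{23} = q_2·a_3 = -1.8744.
u_3 = a_3 − 0.2182·q_1 + 1.8744·q_2 = (-0.4878, -0.2439, 1.4634).
‖u_3‖ = 1.5617, so q_3 = (-0.3123, -0.1562, 0.9370).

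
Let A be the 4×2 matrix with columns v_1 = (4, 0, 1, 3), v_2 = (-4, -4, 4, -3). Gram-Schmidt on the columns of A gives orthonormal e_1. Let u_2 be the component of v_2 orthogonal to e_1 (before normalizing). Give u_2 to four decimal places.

v_1 = (4, 0, 1, 3); ‖v_1‖ = 5.0990, so e_1 = (0.7845, 0.0000, 0.1961, 0.5883).
e_1·v_2 = 0.7845·(-4) + 0.0000·(-4) + 0.1961·4 + 0.5883·(-3) = -4.1184.
u_2 = v_2 + 4.1184·e_1 = (-0.7692, -4.0000, 4.8077, -0.5769).

u_2 = (-0.7692, -4.0000, 4.8077, -0.5769)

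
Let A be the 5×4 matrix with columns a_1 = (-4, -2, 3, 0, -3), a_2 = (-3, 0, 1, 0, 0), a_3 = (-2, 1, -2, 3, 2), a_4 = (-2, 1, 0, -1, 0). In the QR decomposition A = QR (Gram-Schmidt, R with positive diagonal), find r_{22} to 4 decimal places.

e_1 = a_1/‖a_1‖ = (-4, -2, 3, 0, -3)/6.1644 = (-0.6489, -0.3244, 0.4867, 0.0000, -0.4867).
r_{12} = e_1·a_2 = 2.4333.
u_2 = a_2 − 2.4333·e_1 = (-1.4211, 0.7895, -0.1842, 0.0000, 1.1842).
r_{22} = ‖u_2‖ = 2.0196.

r_{22} = 2.0196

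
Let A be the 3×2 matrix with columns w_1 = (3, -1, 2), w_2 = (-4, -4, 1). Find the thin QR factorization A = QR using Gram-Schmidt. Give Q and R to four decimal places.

w_1 = (3, -1, 2); ‖w_1‖ = 3.7417, so q_1 = (0.8018, -0.2673, 0.5345).
q_1·w_2 = 0.8018·(-4) + (-0.2673)·(-4) + 0.5345·1 = -1.6036.
u_2 = w_2 + 1.6036·q_1 = (-2.7143, -4.4286, 1.8571).
‖u_2‖ = 5.5162, so q_2 = (-0.4921, -0.8028, 0.3367).

Q = [[0.8018, -0.4921], [-0.2673, -0.8028], [0.5345, 0.3367]], R = [[3.7417, -1.6036], [0.0000, 5.5162]]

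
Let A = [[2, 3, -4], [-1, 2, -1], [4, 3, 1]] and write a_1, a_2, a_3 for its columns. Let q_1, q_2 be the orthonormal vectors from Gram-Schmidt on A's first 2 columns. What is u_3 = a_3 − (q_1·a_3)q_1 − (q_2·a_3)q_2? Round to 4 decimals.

a_1 = (2, -1, 4); ‖a_1‖ = 4.5826, so q_1 = (0.4364, -0.2182, 0.8729).
q_1·a_2 = 0.4364·3 + (-0.2182)·2 + 0.8729·3 = 3.4915.
u_2 = a_2 − 3.4915·q_1 = (1.4762, 2.7619, -0.0476).
‖u_2‖ = 3.1320, so q_2 = (0.4713, 0.8818, -0.0152).
q_1·a_3 = 0.4364·(-4) + (-0.2182)·(-1) + 0.8729·1 = -0.6547; q_2·a_3 = 0.4713·(-4) + 0.8818·(-1) + (-0.0152)·1 = -2.7823.
u_3 = a_3 + 0.6547·q_1 + 2.7823·q_2 = (-2.4029, 1.3107, 1.5291).

u_3 = (-2.4029, 1.3107, 1.5291)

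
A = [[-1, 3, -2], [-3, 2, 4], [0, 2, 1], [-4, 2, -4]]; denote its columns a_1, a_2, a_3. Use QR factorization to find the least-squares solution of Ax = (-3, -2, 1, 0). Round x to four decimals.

x = (0.0275, -0.5182, -0.0875)

q_1 = a_1/‖a_1‖ = (-1, -3, 0, -4)/5.0990 = (-0.1961, -0.5883, 0.0000, -0.7845).
r_{12} = q_1·a_2 = -3.3340.
u_2 = a_2 + 3.3340·q_1 = (2.3462, 0.0385, 2.0000, -0.6154).
‖u_2‖ = 3.1440, so q_2 = (0.7462, 0.0122, 0.6361, -0.1957).
r_{13} = q_1·a_3 = 1.1767; r_{23} = q_2·a_3 = -0.0245.
u_3 = a_3 − 1.1767·q_1 + 0.0245·q_2 = (-1.7510, 4.6926, 1.0156, -3.0817).
‖u_3‖ = 5.9678, so q_3 = (-0.2934, 0.7863, 0.1702, -0.5164).
Qᵀb = (1.7650, -1.6270, -0.5223).
Back-substitute: x_3 = -0.5223/5.9678 = -0.0875.
x_2 = (-1.6270 + 0.0245·(-0.0875))/3.1440 = -0.5182.
x_1 = (1.7650 + 3.3340·(-0.5182) − 1.1767·(-0.0875))/5.0990 = 0.0275.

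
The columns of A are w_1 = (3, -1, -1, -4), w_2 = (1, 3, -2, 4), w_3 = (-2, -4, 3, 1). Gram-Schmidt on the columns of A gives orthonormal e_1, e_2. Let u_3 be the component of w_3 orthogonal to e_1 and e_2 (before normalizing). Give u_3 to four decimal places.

u_3 = (1.3225, -2.0782, 0.3779, 1.4169)

w_1 = (3, -1, -1, -4); ‖w_1‖ = 5.1962, so e_1 = (0.5774, -0.1925, -0.1925, -0.7698).
e_1·w_2 = 0.5774·1 + (-0.1925)·3 + (-0.1925)·(-2) + (-0.7698)·4 = -2.6943.
u_2 = w_2 + 2.6943·e_1 = (2.5556, 2.4815, -2.5185, 1.9259).
‖u_2‖ = 4.7687, so e_2 = (0.5359, 0.5204, -0.5281, 0.4039).
e_1·w_3 = 0.5774·(-2) + (-0.1925)·(-4) + (-0.1925)·3 + (-0.7698)·1 = -1.7321; e_2·w_3 = 0.5359·(-2) + 0.5204·(-4) + (-0.5281)·3 + 0.4039·1 = -4.3338.
u_3 = w_3 + 1.7321·e_1 + 4.3338·e_2 = (1.3225, -2.0782, 0.3779, 1.4169).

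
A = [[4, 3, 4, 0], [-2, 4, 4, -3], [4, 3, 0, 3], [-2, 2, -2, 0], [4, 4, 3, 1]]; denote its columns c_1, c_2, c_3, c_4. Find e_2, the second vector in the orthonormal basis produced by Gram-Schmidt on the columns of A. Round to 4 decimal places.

e_2 = (0.1581, 0.7906, 0.1581, 0.4743, 0.3162)

c_1 = (4, -2, 4, -2, 4); ‖c_1‖ = 7.4833, so e_1 = (0.5345, -0.2673, 0.5345, -0.2673, 0.5345).
e_1·c_2 = 0.5345·3 + (-0.2673)·4 + 0.5345·3 + (-0.2673)·2 + 0.5345·4 = 3.7417.
u_2 = c_2 − 3.7417·e_1 = (1.0000, 5.0000, 1.0000, 3.0000, 2.0000).
‖u_2‖ = 6.3246, so e_2 = (0.1581, 0.7906, 0.1581, 0.4743, 0.3162).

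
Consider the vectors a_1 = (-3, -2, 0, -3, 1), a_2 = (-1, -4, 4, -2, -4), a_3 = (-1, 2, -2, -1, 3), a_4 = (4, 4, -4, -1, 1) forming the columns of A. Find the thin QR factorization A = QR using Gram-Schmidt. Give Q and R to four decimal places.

a_1 = (-3, -2, 0, -3, 1); ‖a_1‖ = 4.7958, so e_1 = (-0.6255, -0.4170, 0.0000, -0.6255, 0.2085).
e_1·a_2 = (-0.6255)·(-1) + (-0.4170)·(-4) + 0.0000·4 + (-0.6255)·(-2) + 0.2085·(-4) = 2.7107.
u_2 = a_2 − 2.7107·e_1 = (0.6957, -2.8696, 4.0000, -0.3043, -4.5652).
‖u_2‖ = 6.7566, so e_2 = (0.1030, -0.4247, 0.5920, -0.0450, -0.6757).
e_1·a_3 = (-0.6255)·(-1) + (-0.4170)·2 + 0.0000·(-2) + (-0.6255)·(-1) + 0.2085·3 = 1.0426; e_2·a_3 = 0.1030·(-1) + (-0.4247)·2 + 0.5920·(-2) + (-0.0450)·(-1) + (-0.6757)·3 = -4.1183.
u_3 = a_3 − 1.0426·e_1 + 4.1183·e_2 = (0.0762, 0.6857, 0.4381, -0.5333, 0.0000).
‖u_3‖ = 0.9759, so e_3 = (0.0781, 0.7026, 0.4489, -0.5465, 0.0000).
e_1·a_4 = (-0.6255)·4 + (-0.4170)·4 + 0.0000·(-4) + (-0.6255)·(-1) + 0.2085·1 = -3.3362; e_2·a_4 = 0.1030·4 + (-0.4247)·4 + 0.5920·(-4) + (-0.0450)·(-1) + (-0.6757)·1 = -4.2856; e_3·a_4 = 0.0781·4 + 0.7026·4 + 0.4489·(-4) + (-0.5465)·(-1) + 0.0000·1 = 1.8737.
u_4 = a_4 + 3.3362·e_1 + 4.2856·e_2 − 1.8737·e_3 = (2.2080, -0.5280, -2.3040, -2.2560, -1.2000).
‖u_4‖ = 4.1221, so e_4 = (0.5356, -0.1281, -0.5589, -0.5473, -0.2911).

Q = [[-0.6255, 0.1030, 0.0781, 0.5356], [-0.4170, -0.4247, 0.7026, -0.1281], [0.0000, 0.5920, 0.4489, -0.5589], [-0.6255, -0.0450, -0.5465, -0.5473], [0.2085, -0.6757, 0.0000, -0.2911]], R = [[4.7958, 2.7107, 1.0426, -3.3362], [0.0000, 6.7566, -4.1183, -4.2856], [0.0000, 0.0000, 0.9759, 1.8737], [0.0000, 0.0000, 0.0000, 4.1221]]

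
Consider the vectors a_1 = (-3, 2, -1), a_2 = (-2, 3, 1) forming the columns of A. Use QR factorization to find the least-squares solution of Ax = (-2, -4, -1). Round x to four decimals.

a_1 = (-3, 2, -1); ‖a_1‖ = 3.7417, so e_1 = (-0.8018, 0.5345, -0.2673).
e_1·a_2 = (-0.8018)·(-2) + 0.5345·3 + (-0.2673)·1 = 2.9399.
u_2 = a_2 − 2.9399·e_1 = (0.3571, 1.4286, 1.7857).
‖u_2‖ = 2.3146, so e_2 = (0.1543, 0.6172, 0.7715).
Qᵀb = (-0.2673, -3.5490).
Back-substitute: x_2 = -3.5490/2.3146 = -1.5333.
x_1 = (-0.2673 − 2.9399·(-1.5333))/3.7417 = 1.1333.

x = (1.1333, -1.5333)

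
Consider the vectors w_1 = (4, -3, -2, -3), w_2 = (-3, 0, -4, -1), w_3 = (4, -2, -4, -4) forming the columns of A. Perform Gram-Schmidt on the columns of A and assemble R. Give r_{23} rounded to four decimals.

w_1 = (4, -3, -2, -3); ‖w_1‖ = 6.1644, so q_1 = (0.6489, -0.4867, -0.3244, -0.4867).
q_1·w_2 = 0.6489·(-3) + (-0.4867)·0 + (-0.3244)·(-4) + (-0.4867)·(-1) = -0.1622.
u_2 = w_2 + 0.1622·q_1 = (-2.8947, -0.0789, -4.0526, -1.0789).
‖u_2‖ = 5.0964, so q_2 = (-0.5680, -0.0155, -0.7952, -0.2117).
r_{23} = q_2·w_3 = 1.7866.

r_{23} = 1.7866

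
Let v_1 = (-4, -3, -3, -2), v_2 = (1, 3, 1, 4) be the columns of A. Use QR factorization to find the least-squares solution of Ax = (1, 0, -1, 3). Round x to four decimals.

x = (0.2200, 0.6400)

v_1 = (-4, -3, -3, -2); ‖v_1‖ = 6.1644, so e_1 = (-0.6489, -0.4867, -0.4867, -0.3244).
e_1·v_2 = (-0.6489)·1 + (-0.4867)·3 + (-0.4867)·1 + (-0.3244)·4 = -3.8933.
u_2 = v_2 + 3.8933·e_1 = (-1.5263, 1.1053, -0.8947, 2.7368).
‖u_2‖ = 3.4412, so e_2 = (-0.4435, 0.3212, -0.2600, 0.7953).
Qᵀb = (-1.1355, 2.2024).
Back-substitute: x_2 = 2.2024/3.4412 = 0.6400.
x_1 = (-1.1355 + 3.8933·0.6400)/6.1644 = 0.2200.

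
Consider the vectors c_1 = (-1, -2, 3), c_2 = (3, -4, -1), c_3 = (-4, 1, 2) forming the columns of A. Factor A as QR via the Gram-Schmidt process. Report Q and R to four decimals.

Q = [[-0.2673, 0.6198, -0.7379], [-0.5345, -0.7325, -0.4216], [0.8018, -0.2817, -0.5270]], R = [[3.7417, 0.5345, 2.1381], [0.0000, 5.0709, -3.7750], [0.0000, 0.0000, 1.4757]]

e_1 = c_1/‖c_1‖ = (-1, -2, 3)/3.7417 = (-0.2673, -0.5345, 0.8018).
r_{12} = e_1·c_2 = 0.5345.
u_2 = c_2 − 0.5345·e_1 = (3.1429, -3.7143, -1.4286).
‖u_2‖ = 5.0709, so e_2 = (0.6198, -0.7325, -0.2817).
r_{13} = e_1·c_3 = 2.1381; r_{23} = e_2·c_3 = -3.7750.
u_3 = c_3 − 2.1381·e_1 + 3.7750·e_2 = (-1.0889, -0.6222, -0.7778).
‖u_3‖ = 1.4757, so e_3 = (-0.7379, -0.4216, -0.5270).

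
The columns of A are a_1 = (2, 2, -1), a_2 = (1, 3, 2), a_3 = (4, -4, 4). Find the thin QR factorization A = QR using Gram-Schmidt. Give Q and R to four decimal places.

Q = [[0.6667, -0.1054, 0.7379], [0.6667, 0.5270, -0.5270], [-0.3333, 0.8433, 0.4216]], R = [[3.0000, 2.0000, -1.3333], [0.0000, 3.1623, 0.8433], [0.0000, 0.0000, 6.7462]]

q_1 = a_1/‖a_1‖ = (2, 2, -1)/3.0000 = (0.6667, 0.6667, -0.3333).
r_{12} = q_1·a_2 = 2.0000.
u_2 = a_2 − 2.0000·q_1 = (-0.3333, 1.6667, 2.6667).
‖u_2‖ = 3.1623, so q_2 = (-0.1054, 0.5270, 0.8433).
r_{13} = q_1·a_3 = -1.3333; r_{23} = q_2·a_3 = 0.8433.
u_3 = a_3 + 1.3333·q_1 − 0.8433·q_2 = (4.9778, -3.5556, 2.8444).
‖u_3‖ = 6.7462, so q_3 = (0.7379, -0.5270, 0.4216).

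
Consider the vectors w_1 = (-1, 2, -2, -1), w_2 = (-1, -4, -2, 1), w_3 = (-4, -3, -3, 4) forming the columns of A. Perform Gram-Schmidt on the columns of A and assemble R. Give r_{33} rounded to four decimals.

w_1 = (-1, 2, -2, -1); ‖w_1‖ = 3.1623, so q_1 = (-0.3162, 0.6325, -0.6325, -0.3162).
q_1·w_2 = (-0.3162)·(-1) + 0.6325·(-4) + (-0.6325)·(-2) + (-0.3162)·1 = -1.2649.
u_2 = w_2 + 1.2649·q_1 = (-1.4000, -3.2000, -2.8000, 0.6000).
‖u_2‖ = 4.5166, so q_2 = (-0.3100, -0.7085, -0.6199, 0.1328).
q_1·w_3 = (-0.3162)·(-4) + 0.6325·(-3) + (-0.6325)·(-3) + (-0.3162)·4 = 0.0000; q_2·w_3 = (-0.3100)·(-4) + (-0.7085)·(-3) + (-0.6199)·(-3) + 0.1328·4 = 5.7565.
u_3 = w_3 + 0.0000·q_1 − 5.7565·q_2 = (-2.2157, 1.0784, 0.5686, 3.2353).
r_{33} = ‖u_3‖ = 4.1064.

r_{33} = 4.1064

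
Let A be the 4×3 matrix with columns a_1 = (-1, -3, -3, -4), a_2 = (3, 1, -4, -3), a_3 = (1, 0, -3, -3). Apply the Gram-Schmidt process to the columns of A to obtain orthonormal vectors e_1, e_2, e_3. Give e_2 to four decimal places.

e_2 = (0.6926, 0.5012, -0.4843, -0.1858)

a_1 = (-1, -3, -3, -4); ‖a_1‖ = 5.9161, so e_1 = (-0.1690, -0.5071, -0.5071, -0.6761).
e_1·a_2 = (-0.1690)·3 + (-0.5071)·1 + (-0.5071)·(-4) + (-0.6761)·(-3) = 3.0426.
u_2 = a_2 − 3.0426·e_1 = (3.5143, 2.5429, -2.4571, -0.9429).
‖u_2‖ = 5.0737, so e_2 = (0.6926, 0.5012, -0.4843, -0.1858).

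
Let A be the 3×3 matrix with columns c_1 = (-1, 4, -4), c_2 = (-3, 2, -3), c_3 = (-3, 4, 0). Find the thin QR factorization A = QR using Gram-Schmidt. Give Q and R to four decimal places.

c_1 = (-1, 4, -4); ‖c_1‖ = 5.7446, so e_1 = (-0.1741, 0.6963, -0.6963).
e_1·c_2 = (-0.1741)·(-3) + 0.6963·2 + (-0.6963)·(-3) = 4.0038.
u_2 = c_2 − 4.0038·e_1 = (-2.3030, -0.7879, -0.2121).
‖u_2‖ = 2.4433, so e_2 = (-0.9426, -0.3225, -0.0868).
e_1·c_3 = (-0.1741)·(-3) + 0.6963·4 + (-0.6963)·0 = 3.3075; e_2·c_3 = (-0.9426)·(-3) + (-0.3225)·4 + (-0.0868)·0 = 1.5379.
u_3 = c_3 − 3.3075·e_1 − 1.5379·e_2 = (-0.9746, 2.1929, 2.4365).
‖u_3‖ = 3.4199, so e_3 = (-0.2850, 0.6412, 0.7125).

Q = [[-0.1741, -0.9426, -0.2850], [0.6963, -0.3225, 0.6412], [-0.6963, -0.0868, 0.7125]], R = [[5.7446, 4.0038, 3.3075], [0.0000, 2.4433, 1.5379], [0.0000, 0.0000, 3.4199]]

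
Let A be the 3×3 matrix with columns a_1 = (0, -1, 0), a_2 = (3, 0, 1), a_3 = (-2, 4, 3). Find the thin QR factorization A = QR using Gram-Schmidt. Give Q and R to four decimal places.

Q = [[0.0000, 0.9487, -0.3162], [-1.0000, 0.0000, 0.0000], [0.0000, 0.3162, 0.9487]], R = [[1.0000, 0.0000, -4.0000], [0.0000, 3.1623, -0.9487], [0.0000, 0.0000, 3.4785]]

a_1 = (0, -1, 0); ‖a_1‖ = 1.0000, so e_1 = (0.0000, -1.0000, 0.0000).
e_1·a_2 = 0.0000·3 + (-1.0000)·0 + 0.0000·1 = 0.0000.
u_2 = a_2 + 0.0000·e_1 = (3.0000, 0.0000, 1.0000).
‖u_2‖ = 3.1623, so e_2 = (0.9487, 0.0000, 0.3162).
e_1·a_3 = 0.0000·(-2) + (-1.0000)·4 + 0.0000·3 = -4.0000; e_2·a_3 = 0.9487·(-2) + 0.0000·4 + 0.3162·3 = -0.9487.
u_3 = a_3 + 4.0000·e_1 + 0.9487·e_2 = (-1.1000, 0.0000, 3.3000).
‖u_3‖ = 3.4785, so e_3 = (-0.3162, 0.0000, 0.9487).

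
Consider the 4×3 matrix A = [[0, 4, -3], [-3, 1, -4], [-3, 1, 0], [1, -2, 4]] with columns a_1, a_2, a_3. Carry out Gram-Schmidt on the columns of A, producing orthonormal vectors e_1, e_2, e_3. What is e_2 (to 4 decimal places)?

e_2 = (0.9267, -0.0610, -0.0610, -0.3658)

e_1 = a_1/‖a_1‖ = (0, -3, -3, 1)/4.3589 = (0.0000, -0.6882, -0.6882, 0.2294).
r_{12} = e_1·a_2 = -1.8353.
u_2 = a_2 + 1.8353·e_1 = (4.0000, -0.2632, -0.2632, -1.5789).
‖u_2‖ = 4.3164, so e_2 = (0.9267, -0.0610, -0.0610, -0.3658).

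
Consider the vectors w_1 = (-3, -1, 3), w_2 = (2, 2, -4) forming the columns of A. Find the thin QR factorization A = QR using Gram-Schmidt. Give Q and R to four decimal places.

Q = [[-0.6882, -0.6745], [-0.2294, 0.5518], [0.6882, -0.4905]], R = [[4.3589, -4.5883], [0.0000, 1.7168]]

e_1 = w_1/‖w_1‖ = (-3, -1, 3)/4.3589 = (-0.6882, -0.2294, 0.6882).
r_{12} = e_1·w_2 = -4.5883.
u_2 = w_2 + 4.5883·e_1 = (-1.1579, 0.9474, -0.8421).
‖u_2‖ = 1.7168, so e_2 = (-0.6745, 0.5518, -0.4905).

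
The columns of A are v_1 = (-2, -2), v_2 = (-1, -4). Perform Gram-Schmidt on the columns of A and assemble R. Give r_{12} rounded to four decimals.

r_{12} = 3.5355

q_1 = v_1/‖v_1‖ = (-2, -2)/2.8284 = (-0.7071, -0.7071).
r_{12} = q_1·v_2 = 3.5355.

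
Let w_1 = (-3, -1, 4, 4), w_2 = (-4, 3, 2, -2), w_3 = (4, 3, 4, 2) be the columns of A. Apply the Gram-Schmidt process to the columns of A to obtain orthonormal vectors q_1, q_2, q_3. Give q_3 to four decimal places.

w_1 = (-3, -1, 4, 4); ‖w_1‖ = 6.4807, so q_1 = (-0.4629, -0.1543, 0.6172, 0.6172).
q_1·w_2 = (-0.4629)·(-4) + (-0.1543)·3 + 0.6172·2 + 0.6172·(-2) = 1.3887.
u_2 = w_2 − 1.3887·q_1 = (-3.3571, 3.2143, 1.1429, -2.8571).
‖u_2‖ = 5.5742, so q_2 = (-0.6023, 0.5766, 0.2050, -0.5126).
q_1·w_3 = (-0.4629)·4 + (-0.1543)·3 + 0.6172·4 + 0.6172·2 = 1.3887; q_2·w_3 = (-0.6023)·4 + 0.5766·3 + 0.2050·4 + (-0.5126)·2 = -0.8842.
u_3 = w_3 − 1.3887·q_1 + 0.8842·q_2 = (4.1103, 3.7241, 3.3241, 0.6897).
‖u_3‖ = 6.5030, so q_3 = (0.6321, 0.5727, 0.5112, 0.1061).

q_3 = (0.6321, 0.5727, 0.5112, 0.1061)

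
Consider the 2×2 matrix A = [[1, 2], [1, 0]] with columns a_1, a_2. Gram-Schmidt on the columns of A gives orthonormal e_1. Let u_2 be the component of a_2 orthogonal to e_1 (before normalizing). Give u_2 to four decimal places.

u_2 = (1.0000, -1.0000)

e_1 = a_1/‖a_1‖ = (1, 1)/1.4142 = (0.7071, 0.7071).
r_{12} = e_1·a_2 = 1.4142.
u_2 = a_2 − 1.4142·e_1 = (1.0000, -1.0000).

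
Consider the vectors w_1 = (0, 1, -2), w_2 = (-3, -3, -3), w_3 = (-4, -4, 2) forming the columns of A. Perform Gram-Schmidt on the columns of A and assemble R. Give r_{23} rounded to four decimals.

w_1 = (0, 1, -2); ‖w_1‖ = 2.2361, so e_1 = (0.0000, 0.4472, -0.8944).
e_1·w_2 = 0.0000·(-3) + 0.4472·(-3) + (-0.8944)·(-3) = 1.3416.
u_2 = w_2 − 1.3416·e_1 = (-3.0000, -3.6000, -1.8000).
‖u_2‖ = 5.0200, so e_2 = (-0.5976, -0.7171, -0.3586).
r_{23} = e_2·w_3 = 4.5419.

r_{23} = 4.5419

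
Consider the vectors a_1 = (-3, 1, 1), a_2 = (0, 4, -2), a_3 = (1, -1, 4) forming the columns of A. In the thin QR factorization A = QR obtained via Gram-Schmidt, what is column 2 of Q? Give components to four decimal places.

e_2 = (0.1231, 0.8616, -0.4924)

a_1 = (-3, 1, 1); ‖a_1‖ = 3.3166, so e_1 = (-0.9045, 0.3015, 0.3015).
e_1·a_2 = (-0.9045)·0 + 0.3015·4 + 0.3015·(-2) = 0.6030.
u_2 = a_2 − 0.6030·e_1 = (0.5455, 3.8182, -2.1818).
‖u_2‖ = 4.4313, so e_2 = (0.1231, 0.8616, -0.4924).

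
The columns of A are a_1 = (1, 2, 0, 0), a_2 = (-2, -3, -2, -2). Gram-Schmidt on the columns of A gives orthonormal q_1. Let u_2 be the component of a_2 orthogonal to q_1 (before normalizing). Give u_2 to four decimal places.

a_1 = (1, 2, 0, 0); ‖a_1‖ = 2.2361, so q_1 = (0.4472, 0.8944, 0.0000, 0.0000).
q_1·a_2 = 0.4472·(-2) + 0.8944·(-3) + 0.0000·(-2) + 0.0000·(-2) = -3.5777.
u_2 = a_2 + 3.5777·q_1 = (-0.4000, 0.2000, -2.0000, -2.0000).

u_2 = (-0.4000, 0.2000, -2.0000, -2.0000)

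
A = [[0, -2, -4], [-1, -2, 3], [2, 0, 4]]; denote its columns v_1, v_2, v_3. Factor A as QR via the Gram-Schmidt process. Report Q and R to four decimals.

Q = [[0.0000, -0.7454, -0.6667], [-0.4472, -0.5963, 0.6667], [0.8944, -0.2981, 0.3333]], R = [[2.2361, 0.8944, 2.2361], [0.0000, 2.6833, 0.0000], [0.0000, 0.0000, 6.0000]]

e_1 = v_1/‖v_1‖ = (0, -1, 2)/2.2361 = (0.0000, -0.4472, 0.8944).
r_{12} = e_1·v_2 = 0.8944.
u_2 = v_2 − 0.8944·e_1 = (-2.0000, -1.6000, -0.8000).
‖u_2‖ = 2.6833, so e_2 = (-0.7454, -0.5963, -0.2981).
r_{13} = e_1·v_3 = 2.2361; r_{23} = e_2·v_3 = 0.0000.
u_3 = v_3 − 2.2361·e_1 + 0.0000·e_2 = (-4.0000, 4.0000, 2.0000).
‖u_3‖ = 6.0000, so e_3 = (-0.6667, 0.6667, 0.3333).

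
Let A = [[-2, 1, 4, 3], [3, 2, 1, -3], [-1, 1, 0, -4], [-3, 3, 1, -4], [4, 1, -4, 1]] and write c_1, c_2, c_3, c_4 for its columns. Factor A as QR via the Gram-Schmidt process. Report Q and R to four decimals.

c_1 = (-2, 3, -1, -3, 4); ‖c_1‖ = 6.2450, so e_1 = (-0.3203, 0.4804, -0.1601, -0.4804, 0.6405).
e_1·c_2 = (-0.3203)·1 + 0.4804·2 + (-0.1601)·1 + (-0.4804)·3 + 0.6405·1 = -0.3203.
u_2 = c_2 + 0.3203·e_1 = (0.8974, 2.1538, 0.9487, 2.8462, 1.2051).
‖u_2‖ = 3.9872, so e_2 = (0.2251, 0.5402, 0.2379, 0.7138, 0.3023).
e_1·c_3 = (-0.3203)·4 + 0.4804·1 + (-0.1601)·0 + (-0.4804)·1 + 0.6405·(-4) = -3.8431; e_2·c_3 = 0.2251·4 + 0.5402·1 + 0.2379·0 + 0.7138·1 + 0.3023·(-4) = 0.9453.
u_3 = c_3 + 3.8431·e_1 − 0.9453·e_2 = (2.5565, 2.3355, -0.8403, -1.5210, -1.8242).
‖u_3‖ = 4.2822, so e_3 = (0.5970, 0.5454, -0.1962, -0.3552, -0.4260).
e_1·c_4 = (-0.3203)·3 + 0.4804·(-3) + (-0.1601)·(-4) + (-0.4804)·(-4) + 0.6405·1 = 0.8006; e_2·c_4 = 0.2251·3 + 0.5402·(-3) + 0.2379·(-4) + 0.7138·(-4) + 0.3023·1 = -4.4502; e_3·c_4 = 0.5970·3 + 0.5454·(-3) + (-0.1962)·(-4) + (-0.3552)·(-4) + (-0.4260)·1 = 1.9345.
u_4 = c_4 − 0.8006·e_1 + 4.4502·e_2 − 1.9345·e_3 = (3.1032, -2.0357, -2.4333, 0.2484, 2.6563).
‖u_4‖ = 5.1781, so e_4 = (0.5993, -0.3931, -0.4699, 0.0480, 0.5130).

Q = [[-0.3203, 0.2251, 0.5970, 0.5993], [0.4804, 0.5402, 0.5454, -0.3931], [-0.1601, 0.2379, -0.1962, -0.4699], [-0.4804, 0.7138, -0.3552, 0.0480], [0.6405, 0.3023, -0.4260, 0.5130]], R = [[6.2450, -0.3203, -3.8431, 0.8006], [0.0000, 3.9872, 0.9453, -4.4502], [0.0000, 0.0000, 4.2822, 1.9345], [0.0000, 0.0000, 0.0000, 5.1781]]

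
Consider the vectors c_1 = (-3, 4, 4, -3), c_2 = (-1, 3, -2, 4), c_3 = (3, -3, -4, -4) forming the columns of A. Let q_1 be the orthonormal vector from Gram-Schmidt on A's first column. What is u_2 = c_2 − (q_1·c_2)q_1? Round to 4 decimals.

q_1 = c_1/‖c_1‖ = (-3, 4, 4, -3)/7.0711 = (-0.4243, 0.5657, 0.5657, -0.4243).
r_{12} = q_1·c_2 = -0.7071.
u_2 = c_2 + 0.7071·q_1 = (-1.3000, 3.4000, -1.6000, 3.7000).

u_2 = (-1.3000, 3.4000, -1.6000, 3.7000)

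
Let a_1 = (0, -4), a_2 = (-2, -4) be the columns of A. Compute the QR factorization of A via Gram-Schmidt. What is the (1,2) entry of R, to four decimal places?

r_{12} = 4.0000

a_1 = (0, -4); ‖a_1‖ = 4.0000, so q_1 = (0.0000, -1.0000).
r_{12} = q_1·a_2 = 4.0000.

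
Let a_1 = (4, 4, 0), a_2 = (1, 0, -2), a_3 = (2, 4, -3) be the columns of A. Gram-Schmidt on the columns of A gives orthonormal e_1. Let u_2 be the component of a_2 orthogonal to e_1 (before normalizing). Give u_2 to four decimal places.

a_1 = (4, 4, 0); ‖a_1‖ = 5.6569, so e_1 = (0.7071, 0.7071, 0.0000).
e_1·a_2 = 0.7071·1 + 0.7071·0 + 0.0000·(-2) = 0.7071.
u_2 = a_2 − 0.7071·e_1 = (0.5000, -0.5000, -2.0000).

u_2 = (0.5000, -0.5000, -2.0000)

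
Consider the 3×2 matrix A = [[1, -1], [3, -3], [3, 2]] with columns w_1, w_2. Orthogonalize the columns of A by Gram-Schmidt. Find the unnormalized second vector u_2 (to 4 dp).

u_2 = (-0.7895, -2.3684, 2.6316)

q_1 = w_1/‖w_1‖ = (1, 3, 3)/4.3589 = (0.2294, 0.6882, 0.6882).
r_{12} = q_1·w_2 = -0.9177.
u_2 = w_2 + 0.9177·q_1 = (-0.7895, -2.3684, 2.6316).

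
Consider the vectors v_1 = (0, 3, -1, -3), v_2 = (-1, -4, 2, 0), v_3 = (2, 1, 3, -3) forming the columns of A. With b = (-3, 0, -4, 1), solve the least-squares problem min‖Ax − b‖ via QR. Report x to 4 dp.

x = (0.9575, 0.4003, -1.2877)

v_1 = (0, 3, -1, -3); ‖v_1‖ = 4.3589, so q_1 = (0.0000, 0.6882, -0.2294, -0.6882).
q_1·v_2 = 0.0000·(-1) + 0.6882·(-4) + (-0.2294)·2 + (-0.6882)·0 = -3.2118.
u_2 = v_2 + 3.2118·q_1 = (-1.0000, -1.7895, 1.2632, -2.2105).
‖u_2‖ = 3.2687, so q_2 = (-0.3059, -0.5475, 0.3864, -0.6763).
q_1·v_3 = 0.0000·2 + 0.6882·1 + (-0.2294)·3 + (-0.6882)·(-3) = 2.0647; q_2·v_3 = (-0.3059)·2 + (-0.5475)·1 + 0.3864·3 + (-0.6763)·(-3) = 2.0288.
u_3 = v_3 − 2.0647·q_1 − 2.0288·q_2 = (2.6207, 0.6897, 2.6897, -0.2069).
‖u_3‖ = 3.8237, so q_3 = (0.6854, 0.1804, 0.7034, -0.0541).
Qᵀb = (0.2294, -1.3042, -4.9239).
Back-substitute: x_3 = -4.9239/3.8237 = -1.2877.
x_2 = (-1.3042 − 2.0288·(-1.2877))/3.2687 = 0.4003.
x_1 = (0.2294 + 3.2118·0.4003 − 2.0647·(-1.2877))/4.3589 = 0.9575.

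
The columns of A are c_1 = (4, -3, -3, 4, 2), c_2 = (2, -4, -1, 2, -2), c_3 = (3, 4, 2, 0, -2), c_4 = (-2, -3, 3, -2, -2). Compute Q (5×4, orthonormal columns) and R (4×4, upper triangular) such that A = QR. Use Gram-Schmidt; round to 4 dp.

Q = [[0.5443, 0.0000, 0.6766, 0.2372], [-0.4082, -0.6350, 0.5355, -0.3565], [-0.4082, 0.1270, 0.2788, 0.7853], [0.5443, 0.0000, 0.1340, -0.1297], [0.2722, -0.7620, -0.3998, 0.4280]], R = [[7.3485, 3.6742, -1.3608, -2.7217], [0.0000, 3.9370, -0.7620, 3.8100], [0.0000, 0.0000, 5.5288, -1.5918], [0.0000, 0.0000, 0.0000, 2.3543]]

c_1 = (4, -3, -3, 4, 2); ‖c_1‖ = 7.3485, so q_1 = (0.5443, -0.4082, -0.4082, 0.5443, 0.2722).
q_1·c_2 = 0.5443·2 + (-0.4082)·(-4) + (-0.4082)·(-1) + 0.5443·2 + 0.2722·(-2) = 3.6742.
u_2 = c_2 − 3.6742·q_1 = (0.0000, -2.5000, 0.5000, 0.0000, -3.0000).
‖u_2‖ = 3.9370, so q_2 = (0.0000, -0.6350, 0.1270, 0.0000, -0.7620).
q_1·c_3 = 0.5443·3 + (-0.4082)·4 + (-0.4082)·2 + 0.5443·0 + 0.2722·(-2) = -1.3608; q_2·c_3 = (0.0000)·3 + (-0.6350)·4 + 0.1270·2 + (0.0000)·0 + (-0.7620)·(-2) = -0.7620.
u_3 = c_3 + 1.3608·q_1 + 0.7620·q_2 = (3.7407, 2.9606, 1.5412, 0.7407, -2.2103).
‖u_3‖ = 5.5288, so q_3 = (0.6766, 0.5355, 0.2788, 0.1340, -0.3998).
q_1·c_4 = 0.5443·(-2) + (-0.4082)·(-3) + (-0.4082)·3 + 0.5443·(-2) + 0.2722·(-2) = -2.7217; q_2·c_4 = (0.0000)·(-2) + (-0.6350)·(-3) + 0.1270·3 + (0.0000)·(-2) + (-0.7620)·(-2) = 3.8100; q_3·c_4 = 0.6766·(-2) + 0.5355·(-3) + 0.2788·3 + 0.1340·(-2) + (-0.3998)·(-2) = -1.5918.
u_4 = c_4 + 2.7217·q_1 − 3.8100·q_2 + 1.5918·q_3 = (0.5585, -0.8394, 1.8487, -0.3053, 1.0076).
‖u_4‖ = 2.3543, so q_4 = (0.2372, -0.3565, 0.7853, -0.1297, 0.4280).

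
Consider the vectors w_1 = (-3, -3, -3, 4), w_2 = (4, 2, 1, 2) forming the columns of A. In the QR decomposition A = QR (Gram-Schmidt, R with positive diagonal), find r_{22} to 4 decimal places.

r_{22} = 4.5902

w_1 = (-3, -3, -3, 4); ‖w_1‖ = 6.5574, so q_1 = (-0.4575, -0.4575, -0.4575, 0.6100).
q_1·w_2 = (-0.4575)·4 + (-0.4575)·2 + (-0.4575)·1 + 0.6100·2 = -1.9825.
u_2 = w_2 + 1.9825·q_1 = (3.0930, 1.0930, 0.0930, 3.2093).
r_{22} = ‖u_2‖ = 4.5902.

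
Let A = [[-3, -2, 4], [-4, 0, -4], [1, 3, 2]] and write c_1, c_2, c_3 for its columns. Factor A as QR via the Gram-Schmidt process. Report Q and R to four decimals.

Q = [[-0.5883, -0.3058, 0.7485], [-0.7845, 0.4404, -0.4366], [0.1961, 0.8441, 0.4990]], R = [[5.0990, 1.7650, 1.1767], [0.0000, 3.1440, -1.2967], [0.0000, 0.0000, 5.7388]]

e_1 = c_1/‖c_1‖ = (-3, -4, 1)/5.0990 = (-0.5883, -0.7845, 0.1961).
r_{12} = e_1·c_2 = 1.7650.
u_2 = c_2 − 1.7650·e_1 = (-0.9615, 1.3846, 2.6538).
‖u_2‖ = 3.1440, so e_2 = (-0.3058, 0.4404, 0.8441).
r_{13} = e_1·c_3 = 1.1767; r_{23} = e_2·c_3 = -1.2967.
u_3 = c_3 − 1.1767·e_1 + 1.2967·e_2 = (4.2957, -2.5058, 2.8638).
‖u_3‖ = 5.7388, so e_3 = (0.7485, -0.4366, 0.4990).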